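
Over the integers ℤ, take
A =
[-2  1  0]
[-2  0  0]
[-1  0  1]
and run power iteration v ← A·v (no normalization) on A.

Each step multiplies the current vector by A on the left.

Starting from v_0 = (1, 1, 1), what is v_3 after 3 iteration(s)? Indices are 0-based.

v_3 = (2, 0, 1)

v_0 = (1, 1, 1).
v_1 = A·v_0 = (-1, -2, 0).
v_2 = A·v_1 = (0, 2, 1).
v_3 = A·v_2 = (2, 0, 1).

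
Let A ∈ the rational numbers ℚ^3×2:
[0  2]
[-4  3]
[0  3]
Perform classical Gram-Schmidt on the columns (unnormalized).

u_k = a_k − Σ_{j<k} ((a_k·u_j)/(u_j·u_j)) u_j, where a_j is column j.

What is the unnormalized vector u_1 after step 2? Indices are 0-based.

Step 1: u_0 = a_0 = (0, -4, 0).
Step 2: u_1 = a_1 − (-3/4)·u_0 = (2, 0, 3).

u_1 = (2, 0, 3)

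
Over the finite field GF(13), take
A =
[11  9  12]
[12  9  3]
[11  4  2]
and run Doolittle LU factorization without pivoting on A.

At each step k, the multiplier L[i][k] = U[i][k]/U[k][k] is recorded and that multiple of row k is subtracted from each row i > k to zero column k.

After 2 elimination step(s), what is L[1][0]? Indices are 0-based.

L[1][0] = 7

[col 0] pivot 11
  R1 -= 7*R0 → (0, 11, 10)  (L[1][0] := 7)
  R2 -= 1*R0 → (0, 8, 3)  (L[2][0] := 1)
[col 1] pivot 11
  R2 -= 9*R1 → (0, 0, 4)  (L[2][1] := 9)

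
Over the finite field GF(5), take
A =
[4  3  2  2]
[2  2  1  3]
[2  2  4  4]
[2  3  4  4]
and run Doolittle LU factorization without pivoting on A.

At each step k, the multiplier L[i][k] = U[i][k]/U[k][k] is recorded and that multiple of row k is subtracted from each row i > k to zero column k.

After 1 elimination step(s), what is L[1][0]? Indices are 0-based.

k=0: U[0][0]=4
  eliminate (1,0): mult=3, new row 1: (0, 3, 0, 2); set L[1][0]=3
  eliminate (2,0): mult=3, new row 2: (0, 3, 3, 3); set L[2][0]=3
  eliminate (3,0): mult=3, new row 3: (0, 4, 3, 3); set L[3][0]=3

L[1][0] = 3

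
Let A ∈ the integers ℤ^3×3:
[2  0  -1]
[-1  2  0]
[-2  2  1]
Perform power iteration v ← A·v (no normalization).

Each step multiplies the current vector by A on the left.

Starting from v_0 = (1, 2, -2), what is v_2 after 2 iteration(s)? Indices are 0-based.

v_2 = (8, 2, -2)

v_0 = (1, 2, -2).
v_1 = A·v_0 = (4, 3, 0).
v_2 = A·v_1 = (8, 2, -2).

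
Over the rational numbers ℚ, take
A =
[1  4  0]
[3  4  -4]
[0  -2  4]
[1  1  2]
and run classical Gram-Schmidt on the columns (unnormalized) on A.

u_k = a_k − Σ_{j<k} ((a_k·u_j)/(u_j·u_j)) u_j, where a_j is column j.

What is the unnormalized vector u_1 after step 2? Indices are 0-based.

u_1 = (27/11, -7/11, -2, -6/11)

Step 1: u_0 = a_0 = (1, 3, 0, 1).
Step 2: u_1 = a_1 − (17/11)·u_0 = (27/11, -7/11, -2, -6/11).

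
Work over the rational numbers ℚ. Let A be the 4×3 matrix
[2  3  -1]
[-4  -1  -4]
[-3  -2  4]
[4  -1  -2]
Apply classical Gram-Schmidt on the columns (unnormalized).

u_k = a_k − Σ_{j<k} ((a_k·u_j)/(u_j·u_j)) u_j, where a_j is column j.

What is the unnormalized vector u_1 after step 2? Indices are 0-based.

u_1 = (37/15, 1/15, -6/5, -31/15)

Step 1: u_0 = a_0 = (2, -4, -3, 4).
Step 2: u_1 = a_1 − (4/15)·u_0 = (37/15, 1/15, -6/5, -31/15).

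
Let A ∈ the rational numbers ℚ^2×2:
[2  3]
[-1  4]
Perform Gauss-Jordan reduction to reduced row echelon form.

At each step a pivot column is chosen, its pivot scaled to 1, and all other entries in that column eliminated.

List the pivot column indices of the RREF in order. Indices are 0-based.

[1] R0 /= 2  ⇒  (1, 3/2)
     R1 -= -1·R0  ⇒  (0, 11/2)
[2] R1 /= 11/2  ⇒  (0, 1)
     R0 -= 3/2·R1  ⇒  (1, 0)

pivot columns: 0, 1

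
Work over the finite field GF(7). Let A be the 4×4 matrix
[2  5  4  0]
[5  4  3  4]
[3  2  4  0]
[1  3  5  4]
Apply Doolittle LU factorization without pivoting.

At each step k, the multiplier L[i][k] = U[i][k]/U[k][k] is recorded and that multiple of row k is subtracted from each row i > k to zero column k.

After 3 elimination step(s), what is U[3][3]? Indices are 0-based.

[col 0] pivot 2
  R1 -= 6*R0 → (0, 2, 0, 4)  (L[1][0] := 6)
  R2 -= 5*R0 → (0, 5, 5, 0)  (L[2][0] := 5)
  R3 -= 4*R0 → (0, 4, 3, 4)  (L[3][0] := 4)
[col 1] pivot 2
  R2 -= 6*R1 → (0, 0, 5, 4)  (L[2][1] := 6)
  R3 -= 2*R1 → (0, 0, 3, 3)  (L[3][1] := 2)
[col 2] pivot 5
  R3 -= 2*R2 → (0, 0, 0, 2)  (L[3][2] := 2)

U[3][3] = 2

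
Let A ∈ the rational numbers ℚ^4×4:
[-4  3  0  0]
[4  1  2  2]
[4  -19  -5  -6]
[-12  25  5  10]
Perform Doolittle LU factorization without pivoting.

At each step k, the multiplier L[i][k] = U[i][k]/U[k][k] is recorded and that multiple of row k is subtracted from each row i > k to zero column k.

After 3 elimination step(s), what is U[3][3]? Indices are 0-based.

U[3][3] = 4

[col 0] pivot -4
  R1 -= -1*R0 → (0, 4, 2, 2)  (L[1][0] := -1)
  R2 -= -1*R0 → (0, -16, -5, -6)  (L[2][0] := -1)
  R3 -= 3*R0 → (0, 16, 5, 10)  (L[3][0] := 3)
[col 1] pivot 4
  R2 -= -4*R1 → (0, 0, 3, 2)  (L[2][1] := -4)
  R3 -= 4*R1 → (0, 0, -3, 2)  (L[3][1] := 4)
[col 2] pivot 3
  R3 -= -1*R2 → (0, 0, 0, 4)  (L[3][2] := -1)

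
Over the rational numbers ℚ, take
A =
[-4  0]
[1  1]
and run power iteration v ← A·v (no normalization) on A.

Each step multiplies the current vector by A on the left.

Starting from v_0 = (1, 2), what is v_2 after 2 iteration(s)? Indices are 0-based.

v_2 = (16, -1)

v_0 = (1, 2).
v_1 = A·v_0 = (-4, 3).
v_2 = A·v_1 = (16, -1).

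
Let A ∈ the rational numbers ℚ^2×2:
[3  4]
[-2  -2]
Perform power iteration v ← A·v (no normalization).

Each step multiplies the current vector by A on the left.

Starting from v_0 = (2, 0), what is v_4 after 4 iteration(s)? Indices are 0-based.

v_4 = (-14, 12)

v_0 = (2, 0).
v_1 = A·v_0 = (6, -4).
v_2 = A·v_1 = (2, -4).
v_3 = A·v_2 = (-10, 4).
v_4 = A·v_3 = (-14, 12).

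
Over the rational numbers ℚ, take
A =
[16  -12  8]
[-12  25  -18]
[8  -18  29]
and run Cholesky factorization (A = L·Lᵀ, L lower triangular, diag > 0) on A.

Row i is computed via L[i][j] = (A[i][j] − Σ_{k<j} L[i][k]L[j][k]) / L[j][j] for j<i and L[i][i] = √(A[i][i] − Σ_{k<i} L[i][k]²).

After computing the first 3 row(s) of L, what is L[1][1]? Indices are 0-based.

Step 1: L[0][0] = √(16) = 4.
  L[1][0] = (-12) / L[0][0] = -3.
Step 2: L[1][1] = √(16) = 4.
  L[2][0] = (8) / L[0][0] = 2.
  L[2][1] = (-12) / L[1][1] = -3.
Step 3: L[2][2] = √(16) = 4.

L[1][1] = 4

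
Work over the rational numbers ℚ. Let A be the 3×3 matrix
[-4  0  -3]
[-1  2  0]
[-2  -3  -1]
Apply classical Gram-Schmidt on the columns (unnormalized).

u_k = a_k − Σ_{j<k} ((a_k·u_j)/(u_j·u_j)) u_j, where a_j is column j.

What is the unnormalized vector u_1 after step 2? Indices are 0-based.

u_1 = (16/21, 46/21, -55/21)

Step 1: u_0 = a_0 = (-4, -1, -2).
Step 2: u_1 = a_1 − (4/21)·u_0 = (16/21, 46/21, -55/21).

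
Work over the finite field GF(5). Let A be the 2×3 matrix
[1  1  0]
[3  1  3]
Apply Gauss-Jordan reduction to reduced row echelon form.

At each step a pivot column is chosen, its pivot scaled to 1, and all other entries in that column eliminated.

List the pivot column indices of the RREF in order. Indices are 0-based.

pivot(0,0)=1: scale R0 → (1, 1, 0)
  clear (1,0): R1 −= (3)R0 → (0, 3, 3)
pivot(1,1)=3: scale R1 → (0, 1, 1)
  clear (0,1): R0 −= (1)R1 → (1, 0, 4)

pivot columns: 0, 1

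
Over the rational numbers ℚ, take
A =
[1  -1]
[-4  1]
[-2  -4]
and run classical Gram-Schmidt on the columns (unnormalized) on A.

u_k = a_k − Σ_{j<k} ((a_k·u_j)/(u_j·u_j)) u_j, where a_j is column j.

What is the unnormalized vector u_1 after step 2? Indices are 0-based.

u_1 = (-8/7, 11/7, -26/7)

Step 1: u_0 = a_0 = (1, -4, -2).
Step 2: u_1 = a_1 − (1/7)·u_0 = (-8/7, 11/7, -26/7).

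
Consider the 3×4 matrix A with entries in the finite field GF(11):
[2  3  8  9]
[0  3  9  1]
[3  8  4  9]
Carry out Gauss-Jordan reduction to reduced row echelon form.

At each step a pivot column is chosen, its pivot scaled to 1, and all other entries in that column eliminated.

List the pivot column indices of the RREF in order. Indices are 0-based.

pivot(0,0)=2: scale R0 → (1, 7, 4, 10)
  clear (2,0): R2 −= (3)R0 → (0, 9, 3, 1)
pivot(1,1)=3: scale R1 → (0, 1, 3, 4)
  clear (0,1): R0 −= (7)R1 → (1, 0, 5, 4)
  clear (2,1): R2 −= (9)R1 → (0, 0, 9, 9)
pivot(2,2)=9: scale R2 → (0, 0, 1, 1)
  clear (0,2): R0 −= (5)R2 → (1, 0, 0, 10)
  clear (1,2): R1 −= (3)R2 → (0, 1, 0, 1)

pivot columns: 0, 1, 2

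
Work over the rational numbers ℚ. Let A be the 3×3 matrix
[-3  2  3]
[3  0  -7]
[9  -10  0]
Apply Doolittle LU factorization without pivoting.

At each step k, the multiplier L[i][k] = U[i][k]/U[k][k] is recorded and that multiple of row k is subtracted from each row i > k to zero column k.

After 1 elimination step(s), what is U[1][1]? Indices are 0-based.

k=0: U[0][0]=-3
  eliminate (1,0): mult=-1, new row 1: (0, 2, -4); set L[1][0]=-1
  eliminate (2,0): mult=-3, new row 2: (0, -4, 9); set L[2][0]=-3

U[1][1] = 2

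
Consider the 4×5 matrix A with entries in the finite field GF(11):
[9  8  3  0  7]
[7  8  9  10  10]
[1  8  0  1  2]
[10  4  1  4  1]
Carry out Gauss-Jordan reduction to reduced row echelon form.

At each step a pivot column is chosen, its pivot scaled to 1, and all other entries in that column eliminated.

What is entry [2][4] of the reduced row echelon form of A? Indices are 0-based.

M[2][4] = 6

step 1: normalize row 0 (÷9) = (1, 7, 4, 0, 2)
  row 1: subtract 7×row0 = (0, 3, 3, 10, 7)
  row 2: subtract 1×row0 = (0, 1, 7, 1, 0)
  row 3: subtract 10×row0 = (0, 0, 5, 4, 3)
step 2: normalize row 1 (÷3) = (0, 1, 1, 7, 6)
  row 0: subtract 7×row1 = (1, 0, 8, 6, 4)
  row 2: subtract 1×row1 = (0, 0, 6, 5, 5)
step 3: normalize row 2 (÷6) = (0, 0, 1, 10, 10)
  row 0: subtract 8×row2 = (1, 0, 0, 3, 1)
  row 1: subtract 1×row2 = (0, 1, 0, 8, 7)
  row 3: subtract 5×row2 = (0, 0, 0, 9, 8)
step 4: normalize row 3 (÷9) = (0, 0, 0, 1, 7)
  row 0: subtract 3×row3 = (1, 0, 0, 0, 2)
  row 1: subtract 8×row3 = (0, 1, 0, 0, 6)
  row 2: subtract 10×row3 = (0, 0, 1, 0, 6)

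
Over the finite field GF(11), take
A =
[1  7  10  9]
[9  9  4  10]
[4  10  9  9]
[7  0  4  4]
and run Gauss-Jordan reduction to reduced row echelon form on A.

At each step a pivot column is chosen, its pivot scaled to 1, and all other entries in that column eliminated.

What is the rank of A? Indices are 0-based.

rank = 4

step 1: normalize row 0 (÷1) = (1, 7, 10, 9)
  row 1: subtract 9×row0 = (0, 1, 2, 6)
  row 2: subtract 4×row0 = (0, 4, 2, 6)
  row 3: subtract 7×row0 = (0, 6, 0, 7)
step 2: normalize row 1 (÷1) = (0, 1, 2, 6)
  row 0: subtract 7×row1 = (1, 0, 7, 0)
  row 2: subtract 4×row1 = (0, 0, 5, 4)
  row 3: subtract 6×row1 = (0, 0, 10, 4)
step 3: normalize row 2 (÷5) = (0, 0, 1, 3)
  row 0: subtract 7×row2 = (1, 0, 0, 1)
  row 1: subtract 2×row2 = (0, 1, 0, 0)
  row 3: subtract 10×row2 = (0, 0, 0, 7)
step 4: normalize row 3 (÷7) = (0, 0, 0, 1)
  row 0: subtract 1×row3 = (1, 0, 0, 0)
  row 2: subtract 3×row3 = (0, 0, 1, 0)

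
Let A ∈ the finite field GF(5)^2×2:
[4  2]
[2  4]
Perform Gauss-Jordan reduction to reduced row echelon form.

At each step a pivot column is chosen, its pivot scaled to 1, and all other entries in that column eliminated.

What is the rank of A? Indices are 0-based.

rank = 2

step 1: normalize row 0 (÷4) = (1, 3)
  row 1: subtract 2×row0 = (0, 3)
step 2: normalize row 1 (÷3) = (0, 1)
  row 0: subtract 3×row1 = (1, 0)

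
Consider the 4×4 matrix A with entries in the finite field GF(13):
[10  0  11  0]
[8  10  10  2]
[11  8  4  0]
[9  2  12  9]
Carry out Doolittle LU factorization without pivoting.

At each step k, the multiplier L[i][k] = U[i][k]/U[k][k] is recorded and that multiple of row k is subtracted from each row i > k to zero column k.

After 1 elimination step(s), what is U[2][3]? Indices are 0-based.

U[2][3] = 0

[col 0] pivot 10
  R1 -= 6*R0 → (0, 10, 9, 2)  (L[1][0] := 6)
  R2 -= 5*R0 → (0, 8, 1, 0)  (L[2][0] := 5)
  R3 -= 10*R0 → (0, 2, 6, 9)  (L[3][0] := 10)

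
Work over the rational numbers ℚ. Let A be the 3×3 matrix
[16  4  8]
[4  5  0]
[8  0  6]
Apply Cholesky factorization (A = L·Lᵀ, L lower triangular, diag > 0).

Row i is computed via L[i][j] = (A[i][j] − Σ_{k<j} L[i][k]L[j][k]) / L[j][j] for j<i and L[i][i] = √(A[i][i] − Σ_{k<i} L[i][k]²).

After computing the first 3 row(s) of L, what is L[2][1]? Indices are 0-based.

L[2][1] = -1

Step 1: L[0][0] = √(16) = 4.
  L[1][0] = (4) / L[0][0] = 1.
Step 2: L[1][1] = √(4) = 2.
  L[2][0] = (8) / L[0][0] = 2.
  L[2][1] = (-2) / L[1][1] = -1.
Step 3: L[2][2] = √(1) = 1.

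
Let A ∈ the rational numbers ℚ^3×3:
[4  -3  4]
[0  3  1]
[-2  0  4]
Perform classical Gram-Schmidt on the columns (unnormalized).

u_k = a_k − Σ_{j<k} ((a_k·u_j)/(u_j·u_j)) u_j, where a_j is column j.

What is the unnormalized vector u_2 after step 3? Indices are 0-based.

u_2 = (13/6, 13/6, 13/3)

Step 1: u_0 = a_0 = (4, 0, -2).
Step 2: u_1 = a_1 − (-3/5)·u_0 = (-3/5, 3, -6/5).
Step 3: u_2 = a_2 − (2/5)·u_0 − (-7/18)·u_1 = (13/6, 13/6, 13/3).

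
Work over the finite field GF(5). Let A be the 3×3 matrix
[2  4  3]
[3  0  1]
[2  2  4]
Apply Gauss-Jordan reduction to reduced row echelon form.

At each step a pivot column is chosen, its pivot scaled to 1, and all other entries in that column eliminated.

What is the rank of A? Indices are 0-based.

rank = 3

pivot(0,0)=2: scale R0 → (1, 2, 4)
  clear (1,0): R1 −= (3)R0 → (0, 4, 4)
  clear (2,0): R2 −= (2)R0 → (0, 3, 1)
pivot(1,1)=4: scale R1 → (0, 1, 1)
  clear (0,1): R0 −= (2)R1 → (1, 0, 2)
  clear (2,1): R2 −= (3)R1 → (0, 0, 3)
pivot(2,2)=3: scale R2 → (0, 0, 1)
  clear (0,2): R0 −= (2)R2 → (1, 0, 0)
  clear (1,2): R1 −= (1)R2 → (0, 1, 0)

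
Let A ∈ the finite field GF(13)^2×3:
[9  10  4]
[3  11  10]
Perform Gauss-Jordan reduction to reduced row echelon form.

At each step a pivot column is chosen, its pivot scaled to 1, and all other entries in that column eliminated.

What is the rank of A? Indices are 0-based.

pivot(0,0)=9: scale R0 → (1, 4, 12)
  clear (1,0): R1 −= (3)R0 → (0, 12, 0)
pivot(1,1)=12: scale R1 → (0, 1, 0)
  clear (0,1): R0 −= (4)R1 → (1, 0, 12)

rank = 2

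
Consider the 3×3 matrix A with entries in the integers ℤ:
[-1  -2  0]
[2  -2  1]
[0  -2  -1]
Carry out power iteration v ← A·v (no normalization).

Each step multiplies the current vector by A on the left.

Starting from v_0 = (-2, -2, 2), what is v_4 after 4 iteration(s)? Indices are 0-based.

v_4 = (102, 58, 106)

v_0 = (-2, -2, 2).
v_1 = A·v_0 = (6, 2, 2).
v_2 = A·v_1 = (-10, 10, -6).
v_3 = A·v_2 = (-10, -46, -14).
v_4 = A·v_3 = (102, 58, 106).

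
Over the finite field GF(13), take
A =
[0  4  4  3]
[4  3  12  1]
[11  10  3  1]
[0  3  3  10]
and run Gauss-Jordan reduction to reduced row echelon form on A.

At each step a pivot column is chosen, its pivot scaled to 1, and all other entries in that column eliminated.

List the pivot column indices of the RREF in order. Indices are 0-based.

pivot columns: 0, 1, 2, 3

[1] R0 <-> R1
[1] R0 /= 4  ⇒  (1, 4, 3, 10)
     R2 -= 11·R0  ⇒  (0, 5, 9, 8)
[2] R1 /= 4  ⇒  (0, 1, 1, 4)
     R0 -= 4·R1  ⇒  (1, 0, 12, 7)
     R2 -= 5·R1  ⇒  (0, 0, 4, 1)
     R3 -= 3·R1  ⇒  (0, 0, 0, 11)
[3] R2 /= 4  ⇒  (0, 0, 1, 10)
     R0 -= 12·R2  ⇒  (1, 0, 0, 4)
     R1 -= 1·R2  ⇒  (0, 1, 0, 7)
[4] R3 /= 11  ⇒  (0, 0, 0, 1)
     R0 -= 4·R3  ⇒  (1, 0, 0, 0)
     R1 -= 7·R3  ⇒  (0, 1, 0, 0)
     R2 -= 10·R3  ⇒  (0, 0, 1, 0)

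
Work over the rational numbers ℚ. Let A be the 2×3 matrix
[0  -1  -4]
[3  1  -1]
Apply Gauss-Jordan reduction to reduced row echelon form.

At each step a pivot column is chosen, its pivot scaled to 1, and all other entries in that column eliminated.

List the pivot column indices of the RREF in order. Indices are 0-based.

pivot columns: 0, 1

pivot(0,0): swap R0↔R1
pivot(0,0)=3: scale R0 → (1, 1/3, -1/3)
pivot(1,1)=-1: scale R1 → (0, 1, 4)
  clear (0,1): R0 −= (1/3)R1 → (1, 0, -5/3)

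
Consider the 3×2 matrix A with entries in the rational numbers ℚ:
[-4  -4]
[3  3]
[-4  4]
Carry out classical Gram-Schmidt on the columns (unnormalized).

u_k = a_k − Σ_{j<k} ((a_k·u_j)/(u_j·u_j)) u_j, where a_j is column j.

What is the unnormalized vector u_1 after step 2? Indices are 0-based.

Step 1: u_0 = a_0 = (-4, 3, -4).
Step 2: u_1 = a_1 − (9/41)·u_0 = (-128/41, 96/41, 200/41).

u_1 = (-128/41, 96/41, 200/41)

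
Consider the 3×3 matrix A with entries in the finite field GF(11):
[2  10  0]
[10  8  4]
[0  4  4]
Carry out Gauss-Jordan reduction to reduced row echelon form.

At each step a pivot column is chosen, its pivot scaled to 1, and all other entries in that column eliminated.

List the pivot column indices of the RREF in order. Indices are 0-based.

pivot(0,0)=2: scale R0 → (1, 5, 0)
  clear (1,0): R1 −= (10)R0 → (0, 2, 4)
pivot(1,1)=2: scale R1 → (0, 1, 2)
  clear (0,1): R0 −= (5)R1 → (1, 0, 1)
  clear (2,1): R2 −= (4)R1 → (0, 0, 7)
pivot(2,2)=7: scale R2 → (0, 0, 1)
  clear (0,2): R0 −= (1)R2 → (1, 0, 0)
  clear (1,2): R1 −= (2)R2 → (0, 1, 0)

pivot columns: 0, 1, 2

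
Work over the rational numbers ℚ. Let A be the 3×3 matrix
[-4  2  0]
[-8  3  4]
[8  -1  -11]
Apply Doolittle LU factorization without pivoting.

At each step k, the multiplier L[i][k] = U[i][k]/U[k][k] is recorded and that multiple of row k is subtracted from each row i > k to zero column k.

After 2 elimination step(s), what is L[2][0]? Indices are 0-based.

L[2][0] = -2

[col 0] pivot -4
  R1 -= 2*R0 → (0, -1, 4)  (L[1][0] := 2)
  R2 -= -2*R0 → (0, 3, -11)  (L[2][0] := -2)
[col 1] pivot -1
  R2 -= -3*R1 → (0, 0, 1)  (L[2][1] := -3)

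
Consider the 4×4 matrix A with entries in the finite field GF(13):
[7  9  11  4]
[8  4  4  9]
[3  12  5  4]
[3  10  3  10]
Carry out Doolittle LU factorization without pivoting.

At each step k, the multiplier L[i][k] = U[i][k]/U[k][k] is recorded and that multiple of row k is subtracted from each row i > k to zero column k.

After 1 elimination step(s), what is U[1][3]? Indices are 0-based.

[col 0] pivot 7
  R1 -= 3*R0 → (0, 3, 10, 10)  (L[1][0] := 3)
  R2 -= 6*R0 → (0, 10, 4, 6)  (L[2][0] := 6)
  R3 -= 6*R0 → (0, 8, 2, 12)  (L[3][0] := 6)

U[1][3] = 10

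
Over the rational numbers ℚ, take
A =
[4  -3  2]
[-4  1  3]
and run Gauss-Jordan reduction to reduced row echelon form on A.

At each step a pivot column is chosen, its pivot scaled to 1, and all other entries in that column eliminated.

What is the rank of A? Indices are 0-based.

rank = 2

step 1: normalize row 0 (÷4) = (1, -3/4, 1/2)
  row 1: subtract -4×row0 = (0, -2, 5)
step 2: normalize row 1 (÷-2) = (0, 1, -5/2)
  row 0: subtract -3/4×row1 = (1, 0, -11/8)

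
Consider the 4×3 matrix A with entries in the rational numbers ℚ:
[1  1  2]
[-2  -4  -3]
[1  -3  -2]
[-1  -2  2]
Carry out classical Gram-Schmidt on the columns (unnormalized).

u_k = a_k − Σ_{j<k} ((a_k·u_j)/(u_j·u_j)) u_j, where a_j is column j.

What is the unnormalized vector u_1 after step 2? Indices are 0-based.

u_1 = (-1/7, -12/7, -29/7, -6/7)

Step 1: u_0 = a_0 = (1, -2, 1, -1).
Step 2: u_1 = a_1 − (8/7)·u_0 = (-1/7, -12/7, -29/7, -6/7).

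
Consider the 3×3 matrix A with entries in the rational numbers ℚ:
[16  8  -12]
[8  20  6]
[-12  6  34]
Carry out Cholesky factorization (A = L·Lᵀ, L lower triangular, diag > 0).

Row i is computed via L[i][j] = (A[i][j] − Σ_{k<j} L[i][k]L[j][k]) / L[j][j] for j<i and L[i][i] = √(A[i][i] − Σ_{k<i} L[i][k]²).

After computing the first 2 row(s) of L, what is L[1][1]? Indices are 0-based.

Step 1: L[0][0] = √(16) = 4.
  L[1][0] = (8) / L[0][0] = 2.
Step 2: L[1][1] = √(16) = 4.

L[1][1] = 4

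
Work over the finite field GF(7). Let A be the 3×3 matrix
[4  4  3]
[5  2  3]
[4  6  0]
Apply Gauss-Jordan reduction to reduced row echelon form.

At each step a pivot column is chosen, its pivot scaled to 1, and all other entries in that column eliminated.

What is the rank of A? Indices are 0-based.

step 1: normalize row 0 (÷4) = (1, 1, 6)
  row 1: subtract 5×row0 = (0, 4, 1)
  row 2: subtract 4×row0 = (0, 2, 4)
step 2: normalize row 1 (÷4) = (0, 1, 2)
  row 0: subtract 1×row1 = (1, 0, 4)
  row 2: subtract 2×row1 = (0, 0, 0)
skip col 2 (zero from row 2)

rank = 2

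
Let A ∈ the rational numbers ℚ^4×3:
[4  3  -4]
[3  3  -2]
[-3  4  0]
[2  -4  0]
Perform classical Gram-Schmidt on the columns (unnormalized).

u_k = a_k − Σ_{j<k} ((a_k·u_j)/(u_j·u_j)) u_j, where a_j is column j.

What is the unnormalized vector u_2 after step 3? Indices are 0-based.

Step 1: u_0 = a_0 = (4, 3, -3, 2).
Step 2: u_1 = a_1 − (1/38)·u_0 = (55/19, 111/38, 155/38, -77/19).
Step 3: u_2 = a_2 − (-11/19)·u_0 − (-662/1899)·u_1 = (-1282/1899, 478/633, -598/1899, -484/1899).

u_2 = (-1282/1899, 478/633, -598/1899, -484/1899)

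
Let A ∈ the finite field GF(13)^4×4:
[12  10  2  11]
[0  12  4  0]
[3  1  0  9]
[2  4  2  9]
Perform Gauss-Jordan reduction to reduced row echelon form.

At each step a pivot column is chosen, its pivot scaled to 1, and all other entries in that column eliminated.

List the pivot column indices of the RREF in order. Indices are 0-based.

pivot columns: 0, 1, 2, 3

[1] R0 /= 12  ⇒  (1, 3, 11, 2)
     R2 -= 3·R0  ⇒  (0, 5, 6, 3)
     R3 -= 2·R0  ⇒  (0, 11, 6, 5)
[2] R1 /= 12  ⇒  (0, 1, 9, 0)
     R0 -= 3·R1  ⇒  (1, 0, 10, 2)
     R2 -= 5·R1  ⇒  (0, 0, 0, 3)
     R3 -= 11·R1  ⇒  (0, 0, 11, 5)
[3] R2 <-> R3
[3] R2 /= 11  ⇒  (0, 0, 1, 4)
     R0 -= 10·R2  ⇒  (1, 0, 0, 1)
     R1 -= 9·R2  ⇒  (0, 1, 0, 3)
[4] R3 /= 3  ⇒  (0, 0, 0, 1)
     R0 -= 1·R3  ⇒  (1, 0, 0, 0)
     R1 -= 3·R3  ⇒  (0, 1, 0, 0)
     R2 -= 4·R3  ⇒  (0, 0, 1, 0)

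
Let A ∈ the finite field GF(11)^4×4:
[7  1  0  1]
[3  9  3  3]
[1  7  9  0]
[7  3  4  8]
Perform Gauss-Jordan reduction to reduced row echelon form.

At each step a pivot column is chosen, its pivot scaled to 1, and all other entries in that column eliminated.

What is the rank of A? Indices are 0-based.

rank = 3

[1] R0 /= 7  ⇒  (1, 8, 0, 8)
     R1 -= 3·R0  ⇒  (0, 7, 3, 1)
     R2 -= 1·R0  ⇒  (0, 10, 9, 3)
     R3 -= 7·R0  ⇒  (0, 2, 4, 7)
[2] R1 /= 7  ⇒  (0, 1, 2, 8)
     R0 -= 8·R1  ⇒  (1, 0, 6, 10)
     R2 -= 10·R1  ⇒  (0, 0, 0, 0)
     R3 -= 2·R1  ⇒  (0, 0, 0, 2)
column 2 empty below row 2
[3] R2 <-> R3
[3] R2 /= 2  ⇒  (0, 0, 0, 1)
     R0 -= 10·R2  ⇒  (1, 0, 6, 0)
     R1 -= 8·R2  ⇒  (0, 1, 2, 0)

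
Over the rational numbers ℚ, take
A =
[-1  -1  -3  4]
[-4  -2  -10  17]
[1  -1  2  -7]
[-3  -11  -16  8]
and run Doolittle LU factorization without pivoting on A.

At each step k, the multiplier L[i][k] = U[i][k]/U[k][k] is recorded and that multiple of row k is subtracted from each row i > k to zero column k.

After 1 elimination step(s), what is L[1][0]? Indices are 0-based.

[col 0] pivot -1
  R1 -= 4*R0 → (0, 2, 2, 1)  (L[1][0] := 4)
  R2 -= -1*R0 → (0, -2, -1, -3)  (L[2][0] := -1)
  R3 -= 3*R0 → (0, -8, -7, -4)  (L[3][0] := 3)

L[1][0] = 4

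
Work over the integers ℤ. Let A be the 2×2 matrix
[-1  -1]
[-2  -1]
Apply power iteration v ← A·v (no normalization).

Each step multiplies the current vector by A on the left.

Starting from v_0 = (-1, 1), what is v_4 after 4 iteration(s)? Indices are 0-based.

v_0 = (-1, 1).
v_1 = A·v_0 = (0, 1).
v_2 = A·v_1 = (-1, -1).
v_3 = A·v_2 = (2, 3).
v_4 = A·v_3 = (-5, -7).

v_4 = (-5, -7)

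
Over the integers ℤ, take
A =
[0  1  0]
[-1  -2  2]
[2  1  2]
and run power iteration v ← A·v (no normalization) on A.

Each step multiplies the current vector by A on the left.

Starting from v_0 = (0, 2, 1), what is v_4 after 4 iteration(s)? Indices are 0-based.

v_0 = (0, 2, 1).
v_1 = A·v_0 = (2, -2, 4).
v_2 = A·v_1 = (-2, 10, 10).
v_3 = A·v_2 = (10, 2, 26).
v_4 = A·v_3 = (2, 38, 74).

v_4 = (2, 38, 74)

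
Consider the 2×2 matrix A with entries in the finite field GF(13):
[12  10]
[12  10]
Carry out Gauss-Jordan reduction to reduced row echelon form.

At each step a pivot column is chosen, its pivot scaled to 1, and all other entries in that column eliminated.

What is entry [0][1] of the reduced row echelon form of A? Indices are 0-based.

step 1: normalize row 0 (÷12) = (1, 3)
  row 1: subtract 12×row0 = (0, 0)
skip col 1 (zero from row 1)

M[0][1] = 3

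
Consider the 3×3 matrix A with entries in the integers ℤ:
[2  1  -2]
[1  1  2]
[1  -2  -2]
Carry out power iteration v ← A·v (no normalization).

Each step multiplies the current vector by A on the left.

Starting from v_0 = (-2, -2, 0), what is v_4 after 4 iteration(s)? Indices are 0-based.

v_0 = (-2, -2, 0).
v_1 = A·v_0 = (-6, -4, 2).
v_2 = A·v_1 = (-20, -6, -2).
v_3 = A·v_2 = (-42, -30, -4).
v_4 = A·v_3 = (-106, -80, 26).

v_4 = (-106, -80, 26)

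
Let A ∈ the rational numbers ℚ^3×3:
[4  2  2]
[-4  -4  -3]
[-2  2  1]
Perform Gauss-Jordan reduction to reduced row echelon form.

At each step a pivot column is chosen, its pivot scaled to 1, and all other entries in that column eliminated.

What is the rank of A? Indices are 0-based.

rank = 3

[1] R0 /= 4  ⇒  (1, 1/2, 1/2)
     R1 -= -4·R0  ⇒  (0, -2, -1)
     R2 -= -2·R0  ⇒  (0, 3, 2)
[2] R1 /= -2  ⇒  (0, 1, 1/2)
     R0 -= 1/2·R1  ⇒  (1, 0, 1/4)
     R2 -= 3·R1  ⇒  (0, 0, 1/2)
[3] R2 /= 1/2  ⇒  (0, 0, 1)
     R0 -= 1/4·R2  ⇒  (1, 0, 0)
     R1 -= 1/2·R2  ⇒  (0, 1, 0)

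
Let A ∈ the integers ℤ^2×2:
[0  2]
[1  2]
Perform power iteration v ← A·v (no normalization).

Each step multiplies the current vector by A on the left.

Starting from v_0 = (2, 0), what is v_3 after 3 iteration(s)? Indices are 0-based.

v_3 = (8, 12)

v_0 = (2, 0).
v_1 = A·v_0 = (0, 2).
v_2 = A·v_1 = (4, 4).
v_3 = A·v_2 = (8, 12).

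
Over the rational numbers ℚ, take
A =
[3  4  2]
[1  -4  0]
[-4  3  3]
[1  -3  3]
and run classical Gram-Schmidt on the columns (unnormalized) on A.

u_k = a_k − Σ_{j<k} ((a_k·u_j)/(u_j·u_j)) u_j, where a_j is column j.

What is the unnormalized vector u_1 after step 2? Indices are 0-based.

Step 1: u_0 = a_0 = (3, 1, -4, 1).
Step 2: u_1 = a_1 − (-7/27)·u_0 = (43/9, -101/27, 53/27, -74/27).

u_1 = (43/9, -101/27, 53/27, -74/27)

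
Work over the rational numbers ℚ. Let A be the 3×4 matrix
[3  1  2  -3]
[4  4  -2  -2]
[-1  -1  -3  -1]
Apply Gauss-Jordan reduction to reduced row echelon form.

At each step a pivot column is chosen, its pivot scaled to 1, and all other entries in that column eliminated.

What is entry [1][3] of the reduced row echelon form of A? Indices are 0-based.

M[1][3] = 3/2

pivot(0,0)=3: scale R0 → (1, 1/3, 2/3, -1)
  clear (1,0): R1 −= (4)R0 → (0, 8/3, -14/3, 2)
  clear (2,0): R2 −= (-1)R0 → (0, -2/3, -7/3, -2)
pivot(1,1)=8/3: scale R1 → (0, 1, -7/4, 3/4)
  clear (0,1): R0 −= (1/3)R1 → (1, 0, 5/4, -5/4)
  clear (2,1): R2 −= (-2/3)R1 → (0, 0, -7/2, -3/2)
pivot(2,2)=-7/2: scale R2 → (0, 0, 1, 3/7)
  clear (0,2): R0 −= (5/4)R2 → (1, 0, 0, -25/14)
  clear (1,2): R1 −= (-7/4)R2 → (0, 1, 0, 3/2)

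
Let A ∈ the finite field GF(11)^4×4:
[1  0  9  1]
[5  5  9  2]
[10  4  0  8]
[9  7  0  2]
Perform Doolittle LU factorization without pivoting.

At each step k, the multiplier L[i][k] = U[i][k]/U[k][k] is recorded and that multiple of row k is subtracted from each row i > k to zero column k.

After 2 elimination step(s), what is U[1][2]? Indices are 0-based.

k=0: U[0][0]=1
  eliminate (1,0): mult=5, new row 1: (0, 5, 8, 8); set L[1][0]=5
  eliminate (2,0): mult=10, new row 2: (0, 4, 9, 9); set L[2][0]=10
  eliminate (3,0): mult=9, new row 3: (0, 7, 7, 4); set L[3][0]=9
k=1: U[1][1]=5
  eliminate (2,1): mult=3, new row 2: (0, 0, 7, 7); set L[2][1]=3
  eliminate (3,1): mult=8, new row 3: (0, 0, 9, 6); set L[3][1]=8

U[1][2] = 8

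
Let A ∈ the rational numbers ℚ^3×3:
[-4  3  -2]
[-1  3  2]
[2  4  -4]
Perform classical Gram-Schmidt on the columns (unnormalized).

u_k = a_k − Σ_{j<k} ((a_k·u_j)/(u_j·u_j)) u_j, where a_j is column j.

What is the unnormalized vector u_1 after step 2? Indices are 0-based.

Step 1: u_0 = a_0 = (-4, -1, 2).
Step 2: u_1 = a_1 − (-1/3)·u_0 = (5/3, 8/3, 14/3).

u_1 = (5/3, 8/3, 14/3)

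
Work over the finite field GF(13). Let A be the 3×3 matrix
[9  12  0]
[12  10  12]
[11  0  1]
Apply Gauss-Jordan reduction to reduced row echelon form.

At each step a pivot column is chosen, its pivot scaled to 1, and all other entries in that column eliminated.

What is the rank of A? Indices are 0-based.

pivot(0,0)=9: scale R0 → (1, 10, 0)
  clear (1,0): R1 −= (12)R0 → (0, 7, 12)
  clear (2,0): R2 −= (11)R0 → (0, 7, 1)
pivot(1,1)=7: scale R1 → (0, 1, 11)
  clear (0,1): R0 −= (10)R1 → (1, 0, 7)
  clear (2,1): R2 −= (7)R1 → (0, 0, 2)
pivot(2,2)=2: scale R2 → (0, 0, 1)
  clear (0,2): R0 −= (7)R2 → (1, 0, 0)
  clear (1,2): R1 −= (11)R2 → (0, 1, 0)

rank = 3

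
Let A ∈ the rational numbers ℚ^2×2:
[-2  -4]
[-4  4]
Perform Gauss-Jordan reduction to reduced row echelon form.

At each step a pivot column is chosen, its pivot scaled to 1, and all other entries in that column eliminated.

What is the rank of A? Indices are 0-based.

rank = 2

step 1: normalize row 0 (÷-2) = (1, 2)
  row 1: subtract -4×row0 = (0, 12)
step 2: normalize row 1 (÷12) = (0, 1)
  row 0: subtract 2×row1 = (1, 0)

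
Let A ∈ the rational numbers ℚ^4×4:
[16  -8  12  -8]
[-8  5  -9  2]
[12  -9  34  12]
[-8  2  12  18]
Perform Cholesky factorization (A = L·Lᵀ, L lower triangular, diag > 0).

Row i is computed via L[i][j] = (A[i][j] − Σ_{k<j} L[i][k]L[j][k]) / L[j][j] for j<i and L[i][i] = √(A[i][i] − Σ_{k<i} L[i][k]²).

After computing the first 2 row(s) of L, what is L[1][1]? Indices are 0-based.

L[1][1] = 1

Step 1: L[0][0] = √(16) = 4.
  L[1][0] = (-8) / L[0][0] = -2.
Step 2: L[1][1] = √(1) = 1.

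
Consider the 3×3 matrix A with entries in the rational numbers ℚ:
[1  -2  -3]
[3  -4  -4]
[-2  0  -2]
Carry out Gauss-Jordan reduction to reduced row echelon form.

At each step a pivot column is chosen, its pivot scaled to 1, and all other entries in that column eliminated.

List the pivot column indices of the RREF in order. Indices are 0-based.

pivot(0,0)=1: scale R0 → (1, -2, -3)
  clear (1,0): R1 −= (3)R0 → (0, 2, 5)
  clear (2,0): R2 −= (-2)R0 → (0, -4, -8)
pivot(1,1)=2: scale R1 → (0, 1, 5/2)
  clear (0,1): R0 −= (-2)R1 → (1, 0, 2)
  clear (2,1): R2 −= (-4)R1 → (0, 0, 2)
pivot(2,2)=2: scale R2 → (0, 0, 1)
  clear (0,2): R0 −= (2)R2 → (1, 0, 0)
  clear (1,2): R1 −= (5/2)R2 → (0, 1, 0)

pivot columns: 0, 1, 2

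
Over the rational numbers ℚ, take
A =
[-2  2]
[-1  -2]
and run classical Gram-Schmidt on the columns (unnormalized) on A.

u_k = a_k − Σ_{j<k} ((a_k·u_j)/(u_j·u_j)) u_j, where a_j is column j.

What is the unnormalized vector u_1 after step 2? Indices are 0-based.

u_1 = (6/5, -12/5)

Step 1: u_0 = a_0 = (-2, -1).
Step 2: u_1 = a_1 − (-2/5)·u_0 = (6/5, -12/5).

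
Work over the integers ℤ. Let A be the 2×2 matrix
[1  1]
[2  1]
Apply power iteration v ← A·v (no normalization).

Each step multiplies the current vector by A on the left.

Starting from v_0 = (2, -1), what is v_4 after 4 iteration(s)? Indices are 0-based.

v_4 = (22, 31)

v_0 = (2, -1).
v_1 = A·v_0 = (1, 3).
v_2 = A·v_1 = (4, 5).
v_3 = A·v_2 = (9, 13).
v_4 = A·v_3 = (22, 31).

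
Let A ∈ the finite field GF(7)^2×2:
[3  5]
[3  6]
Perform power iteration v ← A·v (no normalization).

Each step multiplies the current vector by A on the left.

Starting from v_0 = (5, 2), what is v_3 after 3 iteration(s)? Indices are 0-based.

v_0 = (5, 2).
v_1 = A·v_0 = (4, 6).
v_2 = A·v_1 = (0, 6).
v_3 = A·v_2 = (2, 1).

v_3 = (2, 1)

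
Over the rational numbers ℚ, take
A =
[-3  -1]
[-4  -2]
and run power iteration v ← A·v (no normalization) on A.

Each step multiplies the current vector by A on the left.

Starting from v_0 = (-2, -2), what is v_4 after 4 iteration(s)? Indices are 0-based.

v_4 = (-748, -1168)

v_0 = (-2, -2).
v_1 = A·v_0 = (8, 12).
v_2 = A·v_1 = (-36, -56).
v_3 = A·v_2 = (164, 256).
v_4 = A·v_3 = (-748, -1168).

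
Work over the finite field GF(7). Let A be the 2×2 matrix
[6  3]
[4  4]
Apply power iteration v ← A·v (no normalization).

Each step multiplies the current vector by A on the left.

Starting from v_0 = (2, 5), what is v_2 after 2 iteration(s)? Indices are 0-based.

v_0 = (2, 5).
v_1 = A·v_0 = (6, 0).
v_2 = A·v_1 = (1, 3).

v_2 = (1, 3)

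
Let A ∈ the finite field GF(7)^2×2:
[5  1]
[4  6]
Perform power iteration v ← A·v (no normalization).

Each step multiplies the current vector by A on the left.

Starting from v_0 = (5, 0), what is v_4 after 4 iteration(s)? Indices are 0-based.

v_4 = (3, 4)

v_0 = (5, 0).
v_1 = A·v_0 = (4, 6).
v_2 = A·v_1 = (5, 3).
v_3 = A·v_2 = (0, 3).
v_4 = A·v_3 = (3, 4).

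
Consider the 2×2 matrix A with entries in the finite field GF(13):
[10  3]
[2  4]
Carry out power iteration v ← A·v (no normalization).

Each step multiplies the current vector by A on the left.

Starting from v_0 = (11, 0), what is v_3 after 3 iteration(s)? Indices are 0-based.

v_3 = (0, 2)

v_0 = (11, 0).
v_1 = A·v_0 = (6, 9).
v_2 = A·v_1 = (9, 9).
v_3 = A·v_2 = (0, 2).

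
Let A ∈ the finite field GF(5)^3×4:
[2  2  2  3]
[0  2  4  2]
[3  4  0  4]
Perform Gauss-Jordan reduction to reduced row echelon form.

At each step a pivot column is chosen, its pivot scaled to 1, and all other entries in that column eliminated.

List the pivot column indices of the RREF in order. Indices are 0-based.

step 1: normalize row 0 (÷2) = (1, 1, 1, 4)
  row 2: subtract 3×row0 = (0, 1, 2, 2)
step 2: normalize row 1 (÷2) = (0, 1, 2, 1)
  row 0: subtract 1×row1 = (1, 0, 4, 3)
  row 2: subtract 1×row1 = (0, 0, 0, 1)
skip col 2 (zero from row 2)
step 3: normalize row 2 (÷1) = (0, 0, 0, 1)
  row 0: subtract 3×row2 = (1, 0, 4, 0)
  row 1: subtract 1×row2 = (0, 1, 2, 0)

pivot columns: 0, 1, 3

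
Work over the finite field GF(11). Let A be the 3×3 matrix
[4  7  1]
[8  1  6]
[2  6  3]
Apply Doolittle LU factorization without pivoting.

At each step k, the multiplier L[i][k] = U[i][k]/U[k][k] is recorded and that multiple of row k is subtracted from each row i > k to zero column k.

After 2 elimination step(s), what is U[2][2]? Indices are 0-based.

U[2][2] = 2

Step 1: pivot at (0,0) is 4.
  row1 ← row1 − (2)·row0  ⇒  L[1][0]=2, U row1=(0, 9, 4)
  row2 ← row2 − (6)·row0  ⇒  L[2][0]=6, U row2=(0, 8, 8)
Step 2: pivot at (1,1) is 9.
  row2 ← row2 − (7)·row1  ⇒  L[2][1]=7, U row2=(0, 0, 2)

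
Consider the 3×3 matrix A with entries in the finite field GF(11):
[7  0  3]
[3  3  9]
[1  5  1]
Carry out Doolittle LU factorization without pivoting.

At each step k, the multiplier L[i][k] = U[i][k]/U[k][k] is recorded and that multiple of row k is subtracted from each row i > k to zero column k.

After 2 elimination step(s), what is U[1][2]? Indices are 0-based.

Step 1: pivot at (0,0) is 7.
  row1 ← row1 − (2)·row0  ⇒  L[1][0]=2, U row1=(0, 3, 3)
  row2 ← row2 − (8)·row0  ⇒  L[2][0]=8, U row2=(0, 5, 10)
Step 2: pivot at (1,1) is 3.
  row2 ← row2 − (9)·row1  ⇒  L[2][1]=9, U row2=(0, 0, 5)

U[1][2] = 3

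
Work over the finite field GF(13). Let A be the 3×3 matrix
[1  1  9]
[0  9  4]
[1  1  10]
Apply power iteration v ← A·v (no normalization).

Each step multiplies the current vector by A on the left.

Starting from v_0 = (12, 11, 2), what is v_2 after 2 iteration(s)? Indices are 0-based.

v_2 = (2, 4, 6)

v_0 = (12, 11, 2).
v_1 = A·v_0 = (2, 3, 4).
v_2 = A·v_1 = (2, 4, 6).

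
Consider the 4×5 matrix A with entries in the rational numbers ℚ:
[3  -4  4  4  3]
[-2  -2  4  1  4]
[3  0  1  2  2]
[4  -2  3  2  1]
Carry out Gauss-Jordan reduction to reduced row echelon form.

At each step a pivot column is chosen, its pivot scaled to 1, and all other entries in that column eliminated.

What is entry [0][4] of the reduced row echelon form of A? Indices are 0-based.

M[0][4] = -19/33

pivot(0,0)=3: scale R0 → (1, -4/3, 4/3, 4/3, 1)
  clear (1,0): R1 −= (-2)R0 → (0, -14/3, 20/3, 11/3, 6)
  clear (2,0): R2 −= (3)R0 → (0, 4, -3, -2, -1)
  clear (3,0): R3 −= (4)R0 → (0, 10/3, -7/3, -10/3, -3)
pivot(1,1)=-14/3: scale R1 → (0, 1, -10/7, -11/14, -9/7)
  clear (0,1): R0 −= (-4/3)R1 → (1, 0, -4/7, 2/7, -5/7)
  clear (2,1): R2 −= (4)R1 → (0, 0, 19/7, 8/7, 29/7)
  clear (3,1): R3 −= (10/3)R1 → (0, 0, 17/7, -5/7, 9/7)
pivot(2,2)=19/7: scale R2 → (0, 0, 1, 8/19, 29/19)
  clear (0,2): R0 −= (-4/7)R2 → (1, 0, 0, 10/19, 3/19)
  clear (1,2): R1 −= (-10/7)R2 → (0, 1, 0, -7/38, 17/19)
  clear (3,2): R3 −= (17/7)R2 → (0, 0, 0, -33/19, -46/19)
pivot(3,3)=-33/19: scale R3 → (0, 0, 0, 1, 46/33)
  clear (0,3): R0 −= (10/19)R3 → (1, 0, 0, 0, -19/33)
  clear (1,3): R1 −= (-7/38)R3 → (0, 1, 0, 0, 38/33)
  clear (2,3): R2 −= (8/19)R3 → (0, 0, 1, 0, 31/33)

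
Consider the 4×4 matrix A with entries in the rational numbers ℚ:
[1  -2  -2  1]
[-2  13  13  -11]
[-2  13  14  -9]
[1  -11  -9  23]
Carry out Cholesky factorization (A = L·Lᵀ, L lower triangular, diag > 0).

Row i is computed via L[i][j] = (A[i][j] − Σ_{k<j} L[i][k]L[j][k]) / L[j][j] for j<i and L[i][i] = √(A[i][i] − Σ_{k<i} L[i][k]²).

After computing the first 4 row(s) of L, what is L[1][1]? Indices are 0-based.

Step 1: L[0][0] = √(1) = 1.
  L[1][0] = (-2) / L[0][0] = -2.
Step 2: L[1][1] = √(9) = 3.
  L[2][0] = (-2) / L[0][0] = -2.
  L[2][1] = (9) / L[1][1] = 3.
Step 3: L[2][2] = √(1) = 1.
  L[3][0] = (1) / L[0][0] = 1.
  L[3][1] = (-9) / L[1][1] = -3.
  L[3][2] = (2) / L[2][2] = 2.
Step 4: L[3][3] = √(9) = 3.

L[1][1] = 3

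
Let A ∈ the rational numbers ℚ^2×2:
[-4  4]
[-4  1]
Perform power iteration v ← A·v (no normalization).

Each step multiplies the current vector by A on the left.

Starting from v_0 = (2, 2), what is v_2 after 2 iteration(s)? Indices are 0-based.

v_0 = (2, 2).
v_1 = A·v_0 = (0, -6).
v_2 = A·v_1 = (-24, -6).

v_2 = (-24, -6)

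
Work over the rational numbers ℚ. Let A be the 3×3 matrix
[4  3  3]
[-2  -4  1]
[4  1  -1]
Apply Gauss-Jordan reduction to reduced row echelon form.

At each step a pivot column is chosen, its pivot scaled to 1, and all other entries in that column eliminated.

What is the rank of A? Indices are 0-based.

[1] R0 /= 4  ⇒  (1, 3/4, 3/4)
     R1 -= -2·R0  ⇒  (0, -5/2, 5/2)
     R2 -= 4·R0  ⇒  (0, -2, -4)
[2] R1 /= -5/2  ⇒  (0, 1, -1)
     R0 -= 3/4·R1  ⇒  (1, 0, 3/2)
     R2 -= -2·R1  ⇒  (0, 0, -6)
[3] R2 /= -6  ⇒  (0, 0, 1)
     R0 -= 3/2·R2  ⇒  (1, 0, 0)
     R1 -= -1·R2  ⇒  (0, 1, 0)

rank = 3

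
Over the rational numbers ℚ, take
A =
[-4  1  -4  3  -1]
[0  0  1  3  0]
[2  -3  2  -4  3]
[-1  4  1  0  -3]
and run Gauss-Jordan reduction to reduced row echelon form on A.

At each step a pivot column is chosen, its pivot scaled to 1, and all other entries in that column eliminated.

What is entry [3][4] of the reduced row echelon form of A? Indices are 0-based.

pivot(0,0)=-4: scale R0 → (1, -1/4, 1, -3/4, 1/4)
  clear (2,0): R2 −= (2)R0 → (0, -5/2, 0, -5/2, 5/2)
  clear (3,0): R3 −= (-1)R0 → (0, 15/4, 2, -3/4, -11/4)
pivot(1,1): swap R1↔R2
pivot(1,1)=-5/2: scale R1 → (0, 1, 0, 1, -1)
  clear (0,1): R0 −= (-1/4)R1 → (1, 0, 1, -1/2, 0)
  clear (3,1): R3 −= (15/4)R1 → (0, 0, 2, -9/2, 1)
pivot(2,2)=1: scale R2 → (0, 0, 1, 3, 0)
  clear (0,2): R0 −= (1)R2 → (1, 0, 0, -7/2, 0)
  clear (3,2): R3 −= (2)R2 → (0, 0, 0, -21/2, 1)
pivot(3,3)=-21/2: scale R3 → (0, 0, 0, 1, -2/21)
  clear (0,3): R0 −= (-7/2)R3 → (1, 0, 0, 0, -1/3)
  clear (1,3): R1 −= (1)R3 → (0, 1, 0, 0, -19/21)
  clear (2,3): R2 −= (3)R3 → (0, 0, 1, 0, 2/7)

M[3][4] = -2/21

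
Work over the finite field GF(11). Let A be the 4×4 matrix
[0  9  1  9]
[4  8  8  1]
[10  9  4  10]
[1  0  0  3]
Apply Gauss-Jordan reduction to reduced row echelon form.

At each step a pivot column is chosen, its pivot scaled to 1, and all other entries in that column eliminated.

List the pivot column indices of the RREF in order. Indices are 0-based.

[1] R0 <-> R1
[1] R0 /= 4  ⇒  (1, 2, 2, 3)
     R2 -= 10·R0  ⇒  (0, 0, 6, 2)
     R3 -= 1·R0  ⇒  (0, 9, 9, 0)
[2] R1 /= 9  ⇒  (0, 1, 5, 1)
     R0 -= 2·R1  ⇒  (1, 0, 3, 1)
     R3 -= 9·R1  ⇒  (0, 0, 8, 2)
[3] R2 /= 6  ⇒  (0, 0, 1, 4)
     R0 -= 3·R2  ⇒  (1, 0, 0, 0)
     R1 -= 5·R2  ⇒  (0, 1, 0, 3)
     R3 -= 8·R2  ⇒  (0, 0, 0, 3)
[4] R3 /= 3  ⇒  (0, 0, 0, 1)
     R1 -= 3·R3  ⇒  (0, 1, 0, 0)
     R2 -= 4·R3  ⇒  (0, 0, 1, 0)

pivot columns: 0, 1, 2, 3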